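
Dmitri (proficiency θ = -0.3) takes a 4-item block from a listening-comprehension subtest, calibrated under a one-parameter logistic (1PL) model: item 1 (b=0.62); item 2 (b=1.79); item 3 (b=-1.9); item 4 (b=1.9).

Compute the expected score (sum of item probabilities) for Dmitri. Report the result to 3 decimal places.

P(θ) = 1 / (1 + exp(−(θ − b)))
P_1 = 1/(1+e^{0.9200}) = 0.2850
P_2 = 1/(1+e^{2.0900}) = 0.1101
P_3 = 1/(1+e^{-1.6000}) = 0.8320
P_4 = 1/(1+e^{2.2000}) = 0.0998
E[score] = 0.2850 + 0.1101 + 0.8320 + 0.0998 = 1.3268

1.327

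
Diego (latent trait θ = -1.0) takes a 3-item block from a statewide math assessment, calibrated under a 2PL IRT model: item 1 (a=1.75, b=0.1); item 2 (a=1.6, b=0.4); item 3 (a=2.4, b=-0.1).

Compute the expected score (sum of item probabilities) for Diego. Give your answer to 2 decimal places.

0.33

P(θ) = 1 / (1 + exp(−a(θ − b)))
P_1 = 1/(1+e^{1.9250}) = 0.1273
P_2 = 1/(1+e^{2.2400}) = 0.0962
P_3 = 1/(1+e^{2.1600}) = 0.1034
E[score] = 0.1273 + 0.0962 + 0.1034 = 0.3269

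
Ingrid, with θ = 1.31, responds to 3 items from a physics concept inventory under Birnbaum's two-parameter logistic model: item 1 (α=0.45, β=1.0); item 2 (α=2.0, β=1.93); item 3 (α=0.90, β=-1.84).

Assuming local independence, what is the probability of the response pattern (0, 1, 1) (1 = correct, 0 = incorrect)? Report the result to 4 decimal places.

0.0986

P(θ) = 1 / (1 + exp(−α(θ − β)))
P_1 = 1/(1+e^{-0.1395}) = 0.5348
P_2 = 1/(1+e^{1.2400}) = 0.2244
P_3 = 1/(1+e^{-2.8350}) = 0.9445
L = (1−P_1) × P_2 × P_3 = 0.4652 × 0.2244 × 0.9445 = 0.09861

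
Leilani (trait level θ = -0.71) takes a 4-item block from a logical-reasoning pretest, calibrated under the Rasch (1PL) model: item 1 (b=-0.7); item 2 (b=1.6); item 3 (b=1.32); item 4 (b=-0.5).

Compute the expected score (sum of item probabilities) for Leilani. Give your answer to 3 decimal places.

1.152

P(θ) = 1 / (1 + exp(−(θ − b)))
P_1 = 1/(1+e^{0.0100}) = 0.4975
P_2 = 1/(1+e^{2.3100}) = 0.0903
P_3 = 1/(1+e^{2.0300}) = 0.1161
P_4 = 1/(1+e^{0.2100}) = 0.4477
E[score] = 0.4975 + 0.0903 + 0.1161 + 0.4477 = 1.1516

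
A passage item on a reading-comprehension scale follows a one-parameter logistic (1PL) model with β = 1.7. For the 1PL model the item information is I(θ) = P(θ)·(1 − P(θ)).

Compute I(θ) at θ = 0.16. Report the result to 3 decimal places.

P = 1/(1+e^{1.5400}) = 0.1765
P(1−P) = 0.1765 × 0.8235 = 0.1454
I = P(1−P) = 0.14537

0.145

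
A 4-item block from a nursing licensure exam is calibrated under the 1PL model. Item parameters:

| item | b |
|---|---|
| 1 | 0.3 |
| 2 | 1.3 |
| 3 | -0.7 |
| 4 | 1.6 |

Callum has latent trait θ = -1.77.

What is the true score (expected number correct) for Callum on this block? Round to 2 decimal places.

P(θ) = 1 / (1 + exp(−(θ − b)))
P_1 = 1/(1+e^{2.0700}) = 0.1120
P_2 = 1/(1+e^{3.0700}) = 0.0444
P_3 = 1/(1+e^{1.0700}) = 0.2554
P_4 = 1/(1+e^{3.3700}) = 0.0332
E[score] = 0.1120 + 0.0444 + 0.2554 + 0.0332 = 0.4451

0.45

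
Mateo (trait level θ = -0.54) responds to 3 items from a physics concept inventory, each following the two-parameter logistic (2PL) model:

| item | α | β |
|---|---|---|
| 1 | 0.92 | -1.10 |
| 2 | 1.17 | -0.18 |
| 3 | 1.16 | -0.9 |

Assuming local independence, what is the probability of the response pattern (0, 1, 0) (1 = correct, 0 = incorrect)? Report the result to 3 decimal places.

P(θ) = 1 / (1 + exp(−α(θ − β)))
P_1 = 1/(1+e^{-0.5152}) = 0.6260
P_2 = 1/(1+e^{0.4212}) = 0.3962
P_3 = 1/(1+e^{-0.4176}) = 0.6029
L = (1−P_1) × P_2 × (1−P_3) = 0.3740 × 0.3962 × 0.3971 = 0.05884

0.059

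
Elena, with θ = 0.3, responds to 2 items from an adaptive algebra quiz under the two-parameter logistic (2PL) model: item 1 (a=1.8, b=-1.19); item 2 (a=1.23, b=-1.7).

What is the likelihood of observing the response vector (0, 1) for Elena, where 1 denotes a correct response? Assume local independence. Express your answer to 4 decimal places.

P(θ) = 1 / (1 + exp(−a(θ − b)))
P_1 = 1/(1+e^{-2.6820}) = 0.9360
P_2 = 1/(1+e^{-2.4600}) = 0.9213
L = (1−P_1) × P_2 = 0.0640 × 0.9213 = 0.05900

0.0590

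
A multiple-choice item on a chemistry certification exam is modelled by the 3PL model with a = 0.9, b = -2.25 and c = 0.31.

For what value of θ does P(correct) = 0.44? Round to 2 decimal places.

-3.87

P(θ) = c + (1 − c) · 1 / (1 + exp(−a(θ − b)))
Remove guessing floor: (0.44 − 0.31)/(1 − 0.31) = 0.1884
logit = ln(0.1884/0.8116) = -1.4604
θ = b + logit/(a) = -2.25 + (-1.4604)/0.9000 = -3.8727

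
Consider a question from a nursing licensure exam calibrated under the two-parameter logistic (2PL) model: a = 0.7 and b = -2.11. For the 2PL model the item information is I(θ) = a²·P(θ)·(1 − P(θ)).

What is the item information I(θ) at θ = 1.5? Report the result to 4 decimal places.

0.0336

P = 1/(1+e^{-2.5270}) = 0.9260
P(1−P) = 0.9260 × 0.0740 = 0.0685
I = a² × P(1−P) = 0.7² × 0.0685 = 0.03357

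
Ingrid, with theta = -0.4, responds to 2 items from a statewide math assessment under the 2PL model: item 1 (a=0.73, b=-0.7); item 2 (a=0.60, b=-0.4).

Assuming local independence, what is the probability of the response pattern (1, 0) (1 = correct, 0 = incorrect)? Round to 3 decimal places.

0.277

P(theta) = 1 / (1 + exp(−a(theta − b)))
P_1 = 1/(1+e^{-0.2190}) = 0.5545
P_2 = 1/(1+e^{0.0000}) = 0.5000
L = P_1 × (1−P_2) = 0.5545 × 0.5000 = 0.27727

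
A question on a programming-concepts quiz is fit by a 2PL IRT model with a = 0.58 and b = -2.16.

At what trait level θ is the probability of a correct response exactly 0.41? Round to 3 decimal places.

-2.788

P(θ) = 1 / (1 + exp(−a(θ − b)))
logit = ln(0.4100/0.5900) = -0.3640
θ = b + logit/(a) = -2.16 + (-0.3640)/0.5800 = -2.7875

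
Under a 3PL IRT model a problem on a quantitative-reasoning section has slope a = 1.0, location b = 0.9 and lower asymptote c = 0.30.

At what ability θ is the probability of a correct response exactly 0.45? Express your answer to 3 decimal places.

-0.399

P(θ) = c + (1 − c) · 1 / (1 + exp(−a(θ − b)))
Remove guessing floor: (0.45 − 0.30)/(1 − 0.30) = 0.2143
logit = ln(0.2143/0.7857) = -1.2993
θ = b + logit/(a) = 0.9 + (-1.2993)/1.0000 = -0.3993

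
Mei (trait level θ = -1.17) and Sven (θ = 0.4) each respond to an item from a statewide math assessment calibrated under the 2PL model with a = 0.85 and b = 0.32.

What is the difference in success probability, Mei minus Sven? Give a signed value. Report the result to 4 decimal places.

-0.2971

P(θ) = 1 / (1 + exp(−a(θ − b)))
P(Mei) = 0.2199  [exponent -1.2665]
P(Sven) = 0.5170  [exponent 0.0680]
Difference = 0.2199 − 0.5170 = -0.2971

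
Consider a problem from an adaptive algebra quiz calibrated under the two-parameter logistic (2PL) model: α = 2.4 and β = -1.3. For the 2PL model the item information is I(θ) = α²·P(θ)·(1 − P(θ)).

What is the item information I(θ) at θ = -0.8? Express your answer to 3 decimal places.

1.025

P = 1/(1+e^{-1.2000}) = 0.7685
P(1−P) = 0.7685 × 0.2315 = 0.1779
I = α² × P(1−P) = 2.4² × 0.1779 = 1.02467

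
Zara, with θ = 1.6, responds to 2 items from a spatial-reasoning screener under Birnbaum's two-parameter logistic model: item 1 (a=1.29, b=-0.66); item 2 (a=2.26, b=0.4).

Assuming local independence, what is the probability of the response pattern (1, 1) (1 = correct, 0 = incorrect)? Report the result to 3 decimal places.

0.890

P(θ) = 1 / (1 + exp(−a(θ − b)))
P_1 = 1/(1+e^{-2.9154}) = 0.9486
P_2 = 1/(1+e^{-2.7120}) = 0.9377
L = P_1 × P_2 = 0.9486 × 0.9377 = 0.88953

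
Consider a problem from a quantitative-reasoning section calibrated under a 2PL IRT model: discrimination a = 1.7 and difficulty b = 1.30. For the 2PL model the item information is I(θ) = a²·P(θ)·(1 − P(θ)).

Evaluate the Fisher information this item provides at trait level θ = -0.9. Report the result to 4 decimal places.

0.0655

P = 1/(1+e^{3.7400}) = 0.0232
P(1−P) = 0.0232 × 0.9768 = 0.0227
I = a² × P(1−P) = 1.7² × 0.0227 = 0.06550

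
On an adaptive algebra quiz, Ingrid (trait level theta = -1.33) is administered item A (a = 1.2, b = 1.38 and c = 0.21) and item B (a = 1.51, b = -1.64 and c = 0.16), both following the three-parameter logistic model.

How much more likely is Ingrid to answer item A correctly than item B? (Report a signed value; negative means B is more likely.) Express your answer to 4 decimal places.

-0.4371

P(theta) = c + (1 − c) · 1 / (1 + exp(−a(theta − b)))
P_A = 0.2394
P_B = 0.6765
P_A − P_B = -0.4371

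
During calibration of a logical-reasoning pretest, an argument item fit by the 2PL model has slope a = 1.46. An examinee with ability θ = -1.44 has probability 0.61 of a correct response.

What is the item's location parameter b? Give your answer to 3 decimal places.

-1.746

P(θ) = 1 / (1 + exp(−a(θ − b)))
logit(0.61) = ln(0.61/0.39) = 0.4473
b = θ − logit/(a) = -1.44 − 0.4473/1.4600 = -1.7464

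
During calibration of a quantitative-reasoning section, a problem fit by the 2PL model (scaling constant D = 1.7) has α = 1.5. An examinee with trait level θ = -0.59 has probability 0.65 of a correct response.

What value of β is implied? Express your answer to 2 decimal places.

-0.83

P(θ) = 1 / (1 + exp(−D·α(θ − β)))
logit(0.65) = ln(0.65/0.35) = 0.6190
β = θ − logit/(1.7·α) = -0.59 − 0.6190/2.5500 = -0.8328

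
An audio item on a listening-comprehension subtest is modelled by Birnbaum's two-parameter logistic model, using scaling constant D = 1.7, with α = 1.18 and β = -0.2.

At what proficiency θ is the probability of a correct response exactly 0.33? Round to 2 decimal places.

P(θ) = 1 / (1 + exp(−D·α(θ − β)))
logit = ln(0.3300/0.6700) = -0.7082
θ = β + logit/(1.7·α) = -0.2 + (-0.7082)/2.0060 = -0.5530

-0.55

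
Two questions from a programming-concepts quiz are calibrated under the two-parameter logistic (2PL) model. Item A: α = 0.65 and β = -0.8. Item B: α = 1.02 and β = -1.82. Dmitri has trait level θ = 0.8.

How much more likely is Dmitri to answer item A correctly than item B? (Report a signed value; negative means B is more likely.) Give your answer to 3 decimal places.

P(θ) = 1 / (1 + exp(−α(θ − β)))
P_A = 0.7389
P_B = 0.9354
P_A − P_B = -0.1965

-0.197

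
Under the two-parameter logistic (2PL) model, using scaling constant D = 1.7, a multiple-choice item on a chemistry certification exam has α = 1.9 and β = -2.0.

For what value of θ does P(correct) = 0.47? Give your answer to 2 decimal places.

-2.04

P(θ) = 1 / (1 + exp(−D·α(θ − β)))
logit = ln(0.4700/0.5300) = -0.1201
θ = β + logit/(1.7·α) = -2.0 + (-0.1201)/3.2300 = -2.0372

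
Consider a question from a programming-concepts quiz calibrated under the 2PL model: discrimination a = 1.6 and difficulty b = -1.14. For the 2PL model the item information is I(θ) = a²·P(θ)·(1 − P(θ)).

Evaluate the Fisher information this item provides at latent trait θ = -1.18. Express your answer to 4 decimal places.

P = 1/(1+e^{0.0640}) = 0.4840
P(1−P) = 0.4840 × 0.5160 = 0.2497
I = a² × P(1−P) = 1.6² × 0.2497 = 0.63935

0.6393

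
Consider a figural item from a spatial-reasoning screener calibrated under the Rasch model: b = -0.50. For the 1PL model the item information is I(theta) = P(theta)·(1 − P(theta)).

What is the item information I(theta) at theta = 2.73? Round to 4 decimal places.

0.0366

P = 1/(1+e^{-3.2300}) = 0.9619
P(1−P) = 0.9619 × 0.0381 = 0.0366
I = P(1−P) = 0.03660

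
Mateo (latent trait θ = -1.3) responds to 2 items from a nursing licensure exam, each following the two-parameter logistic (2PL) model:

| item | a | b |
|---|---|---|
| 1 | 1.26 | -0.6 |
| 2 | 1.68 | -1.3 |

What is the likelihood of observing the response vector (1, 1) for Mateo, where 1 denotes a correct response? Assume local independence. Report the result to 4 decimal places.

P(θ) = 1 / (1 + exp(−a(θ − b)))
P_1 = 1/(1+e^{0.8820}) = 0.2928
P_2 = 1/(1+e^{0.0000}) = 0.5000
L = P_1 × P_2 = 0.2928 × 0.5000 = 0.14638

0.1464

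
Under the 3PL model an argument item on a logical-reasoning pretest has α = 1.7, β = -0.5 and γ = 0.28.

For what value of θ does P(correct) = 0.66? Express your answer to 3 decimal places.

-0.435

P(θ) = γ + (1 − γ) · 1 / (1 + exp(−α(θ − β)))
Remove guessing floor: (0.66 − 0.28)/(1 − 0.28) = 0.5278
logit = ln(0.5278/0.4722) = 0.1112
θ = β + logit/(α) = -0.5 + 0.1112/1.7000 = -0.4346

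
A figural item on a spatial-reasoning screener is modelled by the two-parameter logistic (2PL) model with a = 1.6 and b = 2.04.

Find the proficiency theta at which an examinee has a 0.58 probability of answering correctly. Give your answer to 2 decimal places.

P(theta) = 1 / (1 + exp(−a(theta − b)))
logit = ln(0.5800/0.4200) = 0.3228
theta = b + logit/(a) = 2.04 + 0.3228/1.6000 = 2.2417

2.24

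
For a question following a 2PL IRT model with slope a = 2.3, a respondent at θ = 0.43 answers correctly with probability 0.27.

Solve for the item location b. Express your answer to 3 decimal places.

0.862

P(θ) = 1 / (1 + exp(−a(θ − b)))
logit(0.27) = ln(0.27/0.73) = -0.9946
b = θ − logit/(a) = 0.43 − (-0.9946)/2.3000 = 0.8624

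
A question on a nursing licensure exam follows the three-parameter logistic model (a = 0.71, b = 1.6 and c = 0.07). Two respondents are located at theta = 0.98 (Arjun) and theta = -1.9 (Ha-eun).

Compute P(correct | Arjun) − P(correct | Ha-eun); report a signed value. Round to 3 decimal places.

0.293

P(theta) = c + (1 − c) · 1 / (1 + exp(−a(theta − b)))
P(Arjun) = 0.4343  [exponent -0.4402]
P(Ha-eun) = 0.1415  [exponent -2.4850]
Difference = 0.4343 − 0.1415 = 0.2927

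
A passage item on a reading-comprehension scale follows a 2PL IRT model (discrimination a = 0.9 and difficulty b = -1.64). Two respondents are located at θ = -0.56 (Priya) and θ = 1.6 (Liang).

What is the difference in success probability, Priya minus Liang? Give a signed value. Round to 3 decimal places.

-0.223

P(θ) = 1 / (1 + exp(−a(θ − b)))
P(Priya) = 0.7255  [exponent 0.9720]
P(Liang) = 0.9486  [exponent 2.9160]
Difference = 0.7255 − 0.9486 = -0.2231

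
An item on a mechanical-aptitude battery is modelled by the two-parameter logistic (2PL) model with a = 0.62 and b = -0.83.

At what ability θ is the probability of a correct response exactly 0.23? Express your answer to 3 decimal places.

P(θ) = 1 / (1 + exp(−a(θ − b)))
logit = ln(0.2300/0.7700) = -1.2083
θ = b + logit/(a) = -0.83 + (-1.2083)/0.6200 = -2.7789

-2.779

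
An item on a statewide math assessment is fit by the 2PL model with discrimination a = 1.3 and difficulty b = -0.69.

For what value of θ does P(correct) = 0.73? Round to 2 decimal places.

P(θ) = 1 / (1 + exp(−a(θ − b)))
logit = ln(0.7300/0.2700) = 0.9946
θ = b + logit/(a) = -0.69 + 0.9946/1.3000 = 0.0751

0.08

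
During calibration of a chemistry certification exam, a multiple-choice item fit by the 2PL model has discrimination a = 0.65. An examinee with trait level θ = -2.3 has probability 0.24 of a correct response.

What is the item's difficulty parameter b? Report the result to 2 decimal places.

-0.53

P(θ) = 1 / (1 + exp(−a(θ − b)))
logit(0.24) = ln(0.24/0.76) = -1.1527
b = θ − logit/(a) = -2.3 − (-1.1527)/0.6500 = -0.5266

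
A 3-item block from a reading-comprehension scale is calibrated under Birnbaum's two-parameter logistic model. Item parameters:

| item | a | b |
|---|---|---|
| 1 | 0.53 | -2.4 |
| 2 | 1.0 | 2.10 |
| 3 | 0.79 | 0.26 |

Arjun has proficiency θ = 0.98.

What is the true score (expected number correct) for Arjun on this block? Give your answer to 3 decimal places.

1.742

P(θ) = 1 / (1 + exp(−a(θ − b)))
P_1 = 1/(1+e^{-1.7914}) = 0.8571
P_2 = 1/(1+e^{1.1200}) = 0.2460
P_3 = 1/(1+e^{-0.5688}) = 0.6385
E[score] = 0.8571 + 0.2460 + 0.6385 = 1.7416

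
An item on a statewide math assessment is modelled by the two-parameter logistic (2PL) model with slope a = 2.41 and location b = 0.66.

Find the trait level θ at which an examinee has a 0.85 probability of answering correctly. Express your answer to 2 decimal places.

P(θ) = 1 / (1 + exp(−a(θ − b)))
logit = ln(0.8500/0.1500) = 1.7346
θ = b + logit/(a) = 0.66 + 1.7346/2.4100 = 1.3798

1.38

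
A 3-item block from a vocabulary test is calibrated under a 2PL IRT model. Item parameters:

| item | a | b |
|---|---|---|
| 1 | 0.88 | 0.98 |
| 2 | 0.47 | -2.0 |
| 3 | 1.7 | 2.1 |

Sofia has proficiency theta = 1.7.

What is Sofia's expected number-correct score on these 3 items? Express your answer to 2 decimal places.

1.84

P(theta) = 1 / (1 + exp(−a(theta − b)))
P_1 = 1/(1+e^{-0.6336}) = 0.6533
P_2 = 1/(1+e^{-1.7390}) = 0.8506
P_3 = 1/(1+e^{0.6800}) = 0.3363
E[score] = 0.6533 + 0.8506 + 0.3363 = 1.8401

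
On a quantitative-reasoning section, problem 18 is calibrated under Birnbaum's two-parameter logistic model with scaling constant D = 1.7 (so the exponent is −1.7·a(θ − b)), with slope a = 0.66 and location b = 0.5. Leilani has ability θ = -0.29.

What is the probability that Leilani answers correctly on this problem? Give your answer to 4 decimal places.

P(θ) = 1 / (1 + exp(−D·a(θ − b)))
Exponent: 1.7 × 0.66 × (-0.29 − 0.5) = -0.8864
1/(1 + e^{0.8864}) = 0.2919
P = 0.2919

0.2919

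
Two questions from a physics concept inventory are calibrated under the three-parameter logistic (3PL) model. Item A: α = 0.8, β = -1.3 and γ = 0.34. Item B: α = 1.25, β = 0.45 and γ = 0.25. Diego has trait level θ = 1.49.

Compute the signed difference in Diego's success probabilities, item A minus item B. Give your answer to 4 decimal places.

P(θ) = γ + (1 − γ) · 1 / (1 + exp(−α(θ − β)))
P_A = 0.9360
P_B = 0.8394
P_A − P_B = 0.0967

0.0967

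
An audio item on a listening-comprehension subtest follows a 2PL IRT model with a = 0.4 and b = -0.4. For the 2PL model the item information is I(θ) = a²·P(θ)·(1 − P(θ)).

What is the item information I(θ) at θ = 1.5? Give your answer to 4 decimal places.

0.0347

P = 1/(1+e^{-0.7600}) = 0.6814
P(1−P) = 0.6814 × 0.3186 = 0.2171
I = a² × P(1−P) = 0.4² × 0.2171 = 0.03474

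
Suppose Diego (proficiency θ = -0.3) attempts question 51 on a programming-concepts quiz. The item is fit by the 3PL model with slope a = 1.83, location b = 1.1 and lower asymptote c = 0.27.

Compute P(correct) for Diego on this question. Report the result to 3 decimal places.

P(θ) = c + (1 − c) · 1 / (1 + exp(−a(θ − b)))
Exponent: 1.83 × (-0.3 − 1.1) = -2.5620
1/(1 + e^{2.5620}) = 0.0716
P = 0.27 + 0.73 × 0.0716 = 0.3223

0.322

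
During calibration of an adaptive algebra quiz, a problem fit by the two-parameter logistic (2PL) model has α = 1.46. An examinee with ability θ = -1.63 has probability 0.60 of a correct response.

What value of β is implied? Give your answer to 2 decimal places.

P(θ) = 1 / (1 + exp(−α(θ − β)))
logit(0.60) = ln(0.60/0.40) = 0.4055
β = θ − logit/(α) = -1.63 − 0.4055/1.4600 = -1.9077

-1.91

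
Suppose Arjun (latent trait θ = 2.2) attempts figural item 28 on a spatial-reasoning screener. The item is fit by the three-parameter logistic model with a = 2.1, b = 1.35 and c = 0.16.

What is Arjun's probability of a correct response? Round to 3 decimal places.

P(θ) = c + (1 − c) · 1 / (1 + exp(−a(θ − b)))
Exponent: 2.1 × (2.2 − 1.35) = 1.7850
1/(1 + e^{-1.7850}) = 0.8563
P = 0.16 + 0.84 × 0.8563 = 0.8793

0.879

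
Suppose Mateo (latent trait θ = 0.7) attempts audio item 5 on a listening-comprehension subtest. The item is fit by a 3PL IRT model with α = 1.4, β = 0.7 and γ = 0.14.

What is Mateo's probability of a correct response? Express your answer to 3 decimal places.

0.570

P(θ) = γ + (1 − γ) · 1 / (1 + exp(−α(θ − β)))
Exponent: 1.4 × (0.7 − 0.7) = 0.0000
1/(1 + e^{0.0000}) = 0.5000
P = 0.14 + 0.86 × 0.5000 = 0.5700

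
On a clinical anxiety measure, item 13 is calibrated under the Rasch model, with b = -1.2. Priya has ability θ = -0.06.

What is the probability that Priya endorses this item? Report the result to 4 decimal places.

0.7577

P(θ) = 1 / (1 + exp(−(θ − b)))
Exponent: (-0.06 − (-1.2)) = 1.1400
1/(1 + e^{-1.1400}) = 0.7577
P = 0.7577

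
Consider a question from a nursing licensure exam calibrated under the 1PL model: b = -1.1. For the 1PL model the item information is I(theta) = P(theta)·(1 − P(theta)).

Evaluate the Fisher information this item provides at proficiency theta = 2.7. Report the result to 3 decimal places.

0.021

P = 1/(1+e^{-3.8000}) = 0.9781
P(1−P) = 0.9781 × 0.0219 = 0.0214
I = P(1−P) = 0.02140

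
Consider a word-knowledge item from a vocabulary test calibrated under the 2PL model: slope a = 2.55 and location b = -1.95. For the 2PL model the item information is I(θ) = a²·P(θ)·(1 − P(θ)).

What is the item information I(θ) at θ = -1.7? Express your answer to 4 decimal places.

P = 1/(1+e^{-0.6375}) = 0.6542
P(1−P) = 0.6542 × 0.3458 = 0.2262
I = a² × P(1−P) = 2.55² × 0.2262 = 1.47103

1.4710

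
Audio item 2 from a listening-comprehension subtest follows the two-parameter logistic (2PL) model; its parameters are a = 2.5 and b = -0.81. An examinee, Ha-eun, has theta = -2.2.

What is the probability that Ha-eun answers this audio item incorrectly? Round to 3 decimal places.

0.970

P(theta) = 1 / (1 + exp(−a(theta − b)))
Exponent: 2.5 × (-2.2 − (-0.81)) = -3.4750
1/(1 + e^{3.4750}) = 0.0300
P(incorrect) = 1 − 0.0300 = 0.9700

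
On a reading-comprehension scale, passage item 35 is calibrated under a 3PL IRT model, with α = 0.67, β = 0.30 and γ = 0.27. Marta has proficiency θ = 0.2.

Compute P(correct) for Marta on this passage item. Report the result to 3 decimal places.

P(θ) = γ + (1 − γ) · 1 / (1 + exp(−α(θ − β)))
Exponent: 0.67 × (0.2 − 0.30) = -0.0670
1/(1 + e^{0.0670}) = 0.4833
P = 0.27 + 0.73 × 0.4833 = 0.6228

0.623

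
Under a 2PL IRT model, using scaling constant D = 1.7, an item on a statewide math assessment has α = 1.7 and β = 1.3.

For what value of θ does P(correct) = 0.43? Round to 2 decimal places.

1.20

P(θ) = 1 / (1 + exp(−D·α(θ − β)))
logit = ln(0.4300/0.5700) = -0.2819
θ = β + logit/(1.7·α) = 1.3 + (-0.2819)/2.8900 = 1.2025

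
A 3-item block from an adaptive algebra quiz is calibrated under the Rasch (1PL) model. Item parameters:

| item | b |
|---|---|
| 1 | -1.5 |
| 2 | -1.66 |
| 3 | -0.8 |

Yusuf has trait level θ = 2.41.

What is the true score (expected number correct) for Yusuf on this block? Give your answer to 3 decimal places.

P(θ) = 1 / (1 + exp(−(θ − b)))
P_1 = 1/(1+e^{-3.9100}) = 0.9804
P_2 = 1/(1+e^{-4.0700}) = 0.9832
P_3 = 1/(1+e^{-3.2100}) = 0.9612
E[score] = 0.9804 + 0.9832 + 0.9612 = 2.9248

2.925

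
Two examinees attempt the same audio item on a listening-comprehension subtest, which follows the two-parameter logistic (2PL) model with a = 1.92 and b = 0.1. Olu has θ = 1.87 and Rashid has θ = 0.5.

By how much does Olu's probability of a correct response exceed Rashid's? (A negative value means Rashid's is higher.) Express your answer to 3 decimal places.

0.285

P(θ) = 1 / (1 + exp(−a(θ − b)))
P(Olu) = 0.9677  [exponent 3.3984]
P(Rashid) = 0.6831  [exponent 0.7680]
Difference = 0.9677 − 0.6831 = 0.2846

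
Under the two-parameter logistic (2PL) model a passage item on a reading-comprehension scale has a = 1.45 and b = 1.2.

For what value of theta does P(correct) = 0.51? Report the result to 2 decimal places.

P(theta) = 1 / (1 + exp(−a(theta − b)))
logit = ln(0.5100/0.4900) = 0.0400
theta = b + logit/(a) = 1.2 + 0.0400/1.4500 = 1.2276

1.23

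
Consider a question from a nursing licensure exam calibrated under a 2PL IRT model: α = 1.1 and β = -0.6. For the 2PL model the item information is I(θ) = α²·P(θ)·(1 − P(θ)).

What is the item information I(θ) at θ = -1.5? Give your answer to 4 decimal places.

P = 1/(1+e^{0.9900}) = 0.2709
P(1−P) = 0.2709 × 0.7291 = 0.1975
I = α² × P(1−P) = 1.1² × 0.1975 = 0.23900

0.2390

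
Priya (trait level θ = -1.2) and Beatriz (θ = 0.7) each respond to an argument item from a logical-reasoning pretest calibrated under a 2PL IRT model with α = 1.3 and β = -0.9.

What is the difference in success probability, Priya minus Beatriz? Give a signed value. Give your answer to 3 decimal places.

-0.485

P(θ) = 1 / (1 + exp(−α(θ − β)))
P(Priya) = 0.4037  [exponent -0.3900]
P(Beatriz) = 0.8889  [exponent 2.0800]
Difference = 0.4037 − 0.8889 = -0.4852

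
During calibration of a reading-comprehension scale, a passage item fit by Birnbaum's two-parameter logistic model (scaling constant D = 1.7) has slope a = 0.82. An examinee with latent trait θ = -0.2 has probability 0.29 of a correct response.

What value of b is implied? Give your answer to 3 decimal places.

P(θ) = 1 / (1 + exp(−D·a(θ − b)))
logit(0.29) = ln(0.29/0.71) = -0.8954
b = θ − logit/(1.7·a) = -0.2 − (-0.8954)/1.3940 = 0.4423

0.442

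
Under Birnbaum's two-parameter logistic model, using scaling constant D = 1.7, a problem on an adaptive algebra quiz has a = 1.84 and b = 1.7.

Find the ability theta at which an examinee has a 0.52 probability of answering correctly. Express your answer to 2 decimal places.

P(theta) = 1 / (1 + exp(−D·a(theta − b)))
logit = ln(0.5200/0.4800) = 0.0800
theta = b + logit/(1.7·a) = 1.7 + 0.0800/3.1280 = 1.7256

1.73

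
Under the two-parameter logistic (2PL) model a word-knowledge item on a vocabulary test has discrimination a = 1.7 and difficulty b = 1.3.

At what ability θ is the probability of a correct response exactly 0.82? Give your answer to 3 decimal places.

2.192

P(θ) = 1 / (1 + exp(−a(θ − b)))
logit = ln(0.8200/0.1800) = 1.5163
θ = b + logit/(a) = 1.3 + 1.5163/1.7000 = 2.1920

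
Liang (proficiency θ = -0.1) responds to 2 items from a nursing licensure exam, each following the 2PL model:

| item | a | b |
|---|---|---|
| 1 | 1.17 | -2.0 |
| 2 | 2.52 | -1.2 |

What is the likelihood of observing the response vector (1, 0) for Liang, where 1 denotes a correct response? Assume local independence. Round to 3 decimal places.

0.053

P(θ) = 1 / (1 + exp(−a(θ − b)))
P_1 = 1/(1+e^{-2.2230}) = 0.9023
P_2 = 1/(1+e^{-2.7720}) = 0.9411
L = P_1 × (1−P_2) = 0.9023 × 0.0589 = 0.05311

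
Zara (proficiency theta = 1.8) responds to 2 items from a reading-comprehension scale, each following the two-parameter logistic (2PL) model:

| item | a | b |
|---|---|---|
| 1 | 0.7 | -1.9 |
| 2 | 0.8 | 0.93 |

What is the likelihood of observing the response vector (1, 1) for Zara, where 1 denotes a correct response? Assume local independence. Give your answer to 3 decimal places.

0.621

P(theta) = 1 / (1 + exp(−a(theta − b)))
P_1 = 1/(1+e^{-2.5900}) = 0.9302
P_2 = 1/(1+e^{-0.6960}) = 0.6673
L = P_1 × P_2 = 0.9302 × 0.6673 = 0.62073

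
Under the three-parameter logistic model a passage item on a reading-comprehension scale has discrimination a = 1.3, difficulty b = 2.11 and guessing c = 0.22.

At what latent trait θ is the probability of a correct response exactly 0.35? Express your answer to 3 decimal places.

P(θ) = c + (1 − c) · 1 / (1 + exp(−a(θ − b)))
Remove guessing floor: (0.35 − 0.22)/(1 − 0.22) = 0.1667
logit = ln(0.1667/0.8333) = -1.6094
θ = b + logit/(a) = 2.11 + (-1.6094)/1.3000 = 0.8720

0.872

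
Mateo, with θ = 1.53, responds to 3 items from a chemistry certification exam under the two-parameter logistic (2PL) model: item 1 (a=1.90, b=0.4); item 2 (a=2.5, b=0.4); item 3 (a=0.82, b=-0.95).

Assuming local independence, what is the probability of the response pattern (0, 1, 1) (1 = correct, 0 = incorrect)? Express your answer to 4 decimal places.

P(θ) = 1 / (1 + exp(−a(θ − b)))
P_1 = 1/(1+e^{-2.1470}) = 0.8954
P_2 = 1/(1+e^{-2.8250}) = 0.9440
P_3 = 1/(1+e^{-2.0336}) = 0.8843
L = (1−P_1) × P_2 × P_3 = 0.1046 × 0.9440 × 0.8843 = 0.08733

0.0873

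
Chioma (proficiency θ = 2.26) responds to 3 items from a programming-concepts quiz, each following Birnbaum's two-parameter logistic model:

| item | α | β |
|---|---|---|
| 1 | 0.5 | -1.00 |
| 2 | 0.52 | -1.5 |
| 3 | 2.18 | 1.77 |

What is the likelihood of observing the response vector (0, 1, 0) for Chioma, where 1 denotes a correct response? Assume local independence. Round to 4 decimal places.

0.0367

P(θ) = 1 / (1 + exp(−α(θ − β)))
P_1 = 1/(1+e^{-1.6300}) = 0.8362
P_2 = 1/(1+e^{-1.9552}) = 0.8760
P_3 = 1/(1+e^{-1.0682}) = 0.7443
L = (1−P_1) × P_2 × (1−P_3) = 0.1638 × 0.8760 × 0.2557 = 0.03670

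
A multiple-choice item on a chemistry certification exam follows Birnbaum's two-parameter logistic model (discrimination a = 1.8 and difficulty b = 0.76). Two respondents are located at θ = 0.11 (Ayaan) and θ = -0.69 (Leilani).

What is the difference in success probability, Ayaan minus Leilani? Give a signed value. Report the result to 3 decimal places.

P(θ) = 1 / (1 + exp(−a(θ − b)))
P(Ayaan) = 0.2369  [exponent -1.1700]
P(Leilani) = 0.0685  [exponent -2.6100]
Difference = 0.2369 − 0.0685 = 0.1684

0.168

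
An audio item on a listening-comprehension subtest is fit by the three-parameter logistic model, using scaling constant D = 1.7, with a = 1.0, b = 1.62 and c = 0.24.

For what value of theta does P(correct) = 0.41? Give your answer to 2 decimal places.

0.89

P(theta) = c + (1 − c) · 1 / (1 + exp(−D·a(theta − b)))
Remove guessing floor: (0.41 − 0.24)/(1 − 0.24) = 0.2237
logit = ln(0.2237/0.7763) = -1.2443
theta = b + logit/(1.7·a) = 1.62 + (-1.2443)/1.7000 = 0.8880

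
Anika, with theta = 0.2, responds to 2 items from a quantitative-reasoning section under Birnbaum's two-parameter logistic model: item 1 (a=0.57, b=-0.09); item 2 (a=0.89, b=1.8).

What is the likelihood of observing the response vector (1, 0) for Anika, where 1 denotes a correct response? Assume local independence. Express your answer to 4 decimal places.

0.4362

P(theta) = 1 / (1 + exp(−a(theta − b)))
P_1 = 1/(1+e^{-0.1653}) = 0.5412
P_2 = 1/(1+e^{1.4240}) = 0.1940
L = P_1 × (1−P_2) = 0.5412 × 0.8060 = 0.43621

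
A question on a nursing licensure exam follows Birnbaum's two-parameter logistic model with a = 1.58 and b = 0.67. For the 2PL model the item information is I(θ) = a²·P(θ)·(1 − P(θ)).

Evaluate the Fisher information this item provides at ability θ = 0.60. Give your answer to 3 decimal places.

0.622

P = 1/(1+e^{0.1106}) = 0.4724
P(1−P) = 0.4724 × 0.5276 = 0.2492
I = a² × P(1−P) = 1.58² × 0.2492 = 0.62220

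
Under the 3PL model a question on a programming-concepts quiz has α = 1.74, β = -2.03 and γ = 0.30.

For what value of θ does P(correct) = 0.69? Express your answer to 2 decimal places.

-1.90

P(θ) = γ + (1 − γ) · 1 / (1 + exp(−α(θ − β)))
Remove guessing floor: (0.69 − 0.30)/(1 − 0.30) = 0.5571
logit = ln(0.5571/0.4429) = 0.2296
θ = β + logit/(α) = -2.03 + 0.2296/1.7400 = -1.8981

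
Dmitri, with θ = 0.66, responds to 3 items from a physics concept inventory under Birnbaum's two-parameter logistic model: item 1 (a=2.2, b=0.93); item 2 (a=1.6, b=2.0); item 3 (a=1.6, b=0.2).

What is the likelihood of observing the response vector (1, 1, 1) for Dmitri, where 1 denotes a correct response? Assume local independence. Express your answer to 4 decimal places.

0.0252

P(θ) = 1 / (1 + exp(−a(θ − b)))
P_1 = 1/(1+e^{0.5940}) = 0.3557
P_2 = 1/(1+e^{2.1440}) = 0.1049
P_3 = 1/(1+e^{-0.7360}) = 0.6761
L = P_1 × P_2 × P_3 = 0.3557 × 0.1049 × 0.6761 = 0.02523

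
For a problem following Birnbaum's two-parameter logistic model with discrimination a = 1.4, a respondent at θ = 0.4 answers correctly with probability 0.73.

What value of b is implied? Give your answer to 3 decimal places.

-0.310

P(θ) = 1 / (1 + exp(−a(θ − b)))
logit(0.73) = ln(0.73/0.27) = 0.9946
b = θ − logit/(a) = 0.4 − 0.9946/1.4000 = -0.3104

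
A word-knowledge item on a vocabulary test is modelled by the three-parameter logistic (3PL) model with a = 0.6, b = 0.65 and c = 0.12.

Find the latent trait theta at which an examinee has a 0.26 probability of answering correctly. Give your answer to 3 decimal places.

P(theta) = c + (1 − c) · 1 / (1 + exp(−a(theta − b)))
Remove guessing floor: (0.26 − 0.12)/(1 − 0.12) = 0.1591
logit = ln(0.1591/0.8409) = -1.6650
theta = b + logit/(a) = 0.65 + (-1.6650)/0.6000 = -2.1250

-2.125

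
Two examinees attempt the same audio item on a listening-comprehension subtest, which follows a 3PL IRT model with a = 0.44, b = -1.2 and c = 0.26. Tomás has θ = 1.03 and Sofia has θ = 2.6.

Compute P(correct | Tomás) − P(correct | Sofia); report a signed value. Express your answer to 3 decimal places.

P(θ) = c + (1 − c) · 1 / (1 + exp(−a(θ − b)))
P(Tomás) = 0.7982  [exponent 0.9812]
P(Sofia) = 0.8830  [exponent 1.6720]
Difference = 0.7982 − 0.8830 = -0.0847

-0.085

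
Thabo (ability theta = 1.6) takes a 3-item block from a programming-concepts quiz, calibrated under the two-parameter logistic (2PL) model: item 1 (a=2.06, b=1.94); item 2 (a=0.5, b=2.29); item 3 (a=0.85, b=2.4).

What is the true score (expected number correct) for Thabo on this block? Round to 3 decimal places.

P(theta) = 1 / (1 + exp(−a(theta − b)))
P_1 = 1/(1+e^{0.7004}) = 0.3317
P_2 = 1/(1+e^{0.3450}) = 0.4146
P_3 = 1/(1+e^{0.6800}) = 0.3363
E[score] = 0.3317 + 0.4146 + 0.3363 = 1.0826

1.083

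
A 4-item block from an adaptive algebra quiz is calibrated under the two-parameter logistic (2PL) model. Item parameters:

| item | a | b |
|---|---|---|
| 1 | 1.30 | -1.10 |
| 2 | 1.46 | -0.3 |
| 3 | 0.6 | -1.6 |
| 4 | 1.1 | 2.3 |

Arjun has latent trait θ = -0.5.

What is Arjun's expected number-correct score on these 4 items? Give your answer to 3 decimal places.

1.816

P(θ) = 1 / (1 + exp(−a(θ − b)))
P_1 = 1/(1+e^{-0.7800}) = 0.6857
P_2 = 1/(1+e^{0.2920}) = 0.4275
P_3 = 1/(1+e^{-0.6600}) = 0.6593
P_4 = 1/(1+e^{3.0800}) = 0.0439
E[score] = 0.6857 + 0.4275 + 0.6593 + 0.0439 = 1.8164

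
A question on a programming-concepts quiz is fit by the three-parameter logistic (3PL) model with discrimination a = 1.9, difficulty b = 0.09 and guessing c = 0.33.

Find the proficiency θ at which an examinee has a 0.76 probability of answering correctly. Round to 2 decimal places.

0.40

P(θ) = c + (1 − c) · 1 / (1 + exp(−a(θ − b)))
Remove guessing floor: (0.76 − 0.33)/(1 − 0.33) = 0.6418
logit = ln(0.6418/0.3582) = 0.5831
θ = b + logit/(a) = 0.09 + 0.5831/1.9000 = 0.3969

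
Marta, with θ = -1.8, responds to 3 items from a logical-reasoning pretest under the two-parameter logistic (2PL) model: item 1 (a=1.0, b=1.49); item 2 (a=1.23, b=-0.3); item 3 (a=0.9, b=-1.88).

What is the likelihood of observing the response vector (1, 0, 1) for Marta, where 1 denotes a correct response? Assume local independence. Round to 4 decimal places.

0.0161

P(θ) = 1 / (1 + exp(−a(θ − b)))
P_1 = 1/(1+e^{3.2900}) = 0.0359
P_2 = 1/(1+e^{1.8450}) = 0.1365
P_3 = 1/(1+e^{-0.0720}) = 0.5180
L = P_1 × (1−P_2) × P_3 = 0.0359 × 0.8635 × 0.5180 = 0.01607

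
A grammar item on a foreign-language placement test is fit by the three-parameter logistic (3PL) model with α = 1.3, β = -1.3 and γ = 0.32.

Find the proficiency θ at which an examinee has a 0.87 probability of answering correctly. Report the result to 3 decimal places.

-0.190

P(θ) = γ + (1 − γ) · 1 / (1 + exp(−α(θ − β)))
Remove guessing floor: (0.87 − 0.32)/(1 − 0.32) = 0.8088
logit = ln(0.8088/0.1912) = 1.4424
θ = β + logit/(α) = -1.3 + 1.4424/1.3000 = -0.1905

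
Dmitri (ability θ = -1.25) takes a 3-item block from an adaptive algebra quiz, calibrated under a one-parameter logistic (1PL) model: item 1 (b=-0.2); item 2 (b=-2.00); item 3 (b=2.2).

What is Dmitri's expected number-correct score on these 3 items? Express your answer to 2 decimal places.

0.97

P(θ) = 1 / (1 + exp(−(θ − b)))
P_1 = 1/(1+e^{1.0500}) = 0.2592
P_2 = 1/(1+e^{-0.7500}) = 0.6792
P_3 = 1/(1+e^{3.4500}) = 0.0308
E[score] = 0.2592 + 0.6792 + 0.0308 = 0.9692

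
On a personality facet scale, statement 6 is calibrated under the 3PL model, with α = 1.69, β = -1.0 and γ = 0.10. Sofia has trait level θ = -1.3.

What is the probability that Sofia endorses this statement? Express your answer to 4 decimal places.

0.4383

P(θ) = γ + (1 − γ) · 1 / (1 + exp(−α(θ − β)))
Exponent: 1.69 × (-1.3 − (-1.0)) = -0.5070
1/(1 + e^{0.5070}) = 0.3759
P = 0.10 + 0.90 × 0.3759 = 0.4383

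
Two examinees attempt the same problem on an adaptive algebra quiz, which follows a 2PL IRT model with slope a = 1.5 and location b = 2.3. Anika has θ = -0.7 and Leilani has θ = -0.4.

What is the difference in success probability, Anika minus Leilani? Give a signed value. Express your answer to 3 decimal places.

P(θ) = 1 / (1 + exp(−a(θ − b)))
P(Anika) = 0.0110  [exponent -4.5000]
P(Leilani) = 0.0171  [exponent -4.0500]
Difference = 0.0110 − 0.0171 = -0.0061

-0.006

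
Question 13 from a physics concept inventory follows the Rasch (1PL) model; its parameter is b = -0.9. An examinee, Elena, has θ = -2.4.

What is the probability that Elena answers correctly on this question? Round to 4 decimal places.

0.1824

P(θ) = 1 / (1 + exp(−(θ − b)))
Exponent: (-2.4 − (-0.9)) = -1.5000
1/(1 + e^{1.5000}) = 0.1824
P = 0.1824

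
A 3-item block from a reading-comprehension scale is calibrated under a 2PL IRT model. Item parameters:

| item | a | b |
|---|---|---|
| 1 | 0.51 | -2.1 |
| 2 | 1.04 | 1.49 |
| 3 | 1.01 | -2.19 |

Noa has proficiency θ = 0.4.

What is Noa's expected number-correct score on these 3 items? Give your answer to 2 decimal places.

P(θ) = 1 / (1 + exp(−a(θ − b)))
P_1 = 1/(1+e^{-1.2750}) = 0.7816
P_2 = 1/(1+e^{1.1336}) = 0.2435
P_3 = 1/(1+e^{-2.6159}) = 0.9319
E[score] = 0.7816 + 0.2435 + 0.9319 = 1.9570

1.96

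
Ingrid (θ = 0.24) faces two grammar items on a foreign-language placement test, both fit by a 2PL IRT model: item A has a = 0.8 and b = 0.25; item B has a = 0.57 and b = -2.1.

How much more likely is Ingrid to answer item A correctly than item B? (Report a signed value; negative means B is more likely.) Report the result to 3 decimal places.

-0.293

P(θ) = 1 / (1 + exp(−a(θ − b)))
P_A = 0.4980
P_B = 0.7915
P_A − P_B = -0.2935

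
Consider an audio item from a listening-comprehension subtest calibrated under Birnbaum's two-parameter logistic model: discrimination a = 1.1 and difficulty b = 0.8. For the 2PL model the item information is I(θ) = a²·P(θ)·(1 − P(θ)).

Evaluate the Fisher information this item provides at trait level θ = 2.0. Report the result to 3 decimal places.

0.201

P = 1/(1+e^{-1.3200}) = 0.7892
P(1−P) = 0.7892 × 0.2108 = 0.1664
I = a² × P(1−P) = 1.1² × 0.1664 = 0.20131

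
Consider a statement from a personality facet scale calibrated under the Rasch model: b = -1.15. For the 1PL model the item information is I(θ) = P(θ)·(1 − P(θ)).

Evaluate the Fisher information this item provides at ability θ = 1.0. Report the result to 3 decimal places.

P = 1/(1+e^{-2.1500}) = 0.8957
P(1−P) = 0.8957 × 0.1043 = 0.0934
I = P(1−P) = 0.09345

0.093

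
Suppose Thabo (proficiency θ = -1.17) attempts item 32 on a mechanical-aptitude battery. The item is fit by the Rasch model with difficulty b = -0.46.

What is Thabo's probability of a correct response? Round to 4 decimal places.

0.3296

P(θ) = 1 / (1 + exp(−(θ − b)))
Exponent: (-1.17 − (-0.46)) = -0.7100
1/(1 + e^{0.7100}) = 0.3296
P = 0.3296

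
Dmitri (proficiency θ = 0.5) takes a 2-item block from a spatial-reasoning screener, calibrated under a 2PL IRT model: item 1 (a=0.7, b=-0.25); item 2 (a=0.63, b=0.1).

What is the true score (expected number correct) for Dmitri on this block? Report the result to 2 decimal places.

1.19

P(θ) = 1 / (1 + exp(−a(θ − b)))
P_1 = 1/(1+e^{-0.5250}) = 0.6283
P_2 = 1/(1+e^{-0.2520}) = 0.5627
E[score] = 0.6283 + 0.5627 = 1.1910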